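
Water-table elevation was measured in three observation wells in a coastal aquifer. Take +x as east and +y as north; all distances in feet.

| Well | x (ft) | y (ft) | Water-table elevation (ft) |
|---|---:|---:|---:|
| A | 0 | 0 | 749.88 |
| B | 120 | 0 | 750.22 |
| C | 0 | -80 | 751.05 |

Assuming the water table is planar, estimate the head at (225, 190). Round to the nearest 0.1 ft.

∂h/∂x = (750.22 − 749.88) / (120 − 0) = +0.002833
∂h/∂y = (751.05 − 749.88) / (-80 − 0) = -0.01462
h(225, 190) = 749.88 + (+0.002833)·(225) + (-0.01462)·(190) = 749.88 +0.638 -2.779 = 747.739 ft.

747.7 ft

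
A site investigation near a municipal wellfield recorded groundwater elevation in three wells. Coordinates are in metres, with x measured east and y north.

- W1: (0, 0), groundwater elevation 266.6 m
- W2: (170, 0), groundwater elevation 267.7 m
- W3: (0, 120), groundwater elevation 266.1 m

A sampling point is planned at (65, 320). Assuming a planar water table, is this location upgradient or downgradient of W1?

∂h/∂x = (267.7 − 266.6) / (170 − 0) = +0.006471
∂h/∂y = (266.1 − 266.6) / (120 − 0) = -0.004167
Head at (65, 320) = 266.6 + (+0.006471)·(65) + (-0.004167)·(320) = 265.69 m.
That is lower than the 266.6 m at W1, so the point is downgradient.

downgradient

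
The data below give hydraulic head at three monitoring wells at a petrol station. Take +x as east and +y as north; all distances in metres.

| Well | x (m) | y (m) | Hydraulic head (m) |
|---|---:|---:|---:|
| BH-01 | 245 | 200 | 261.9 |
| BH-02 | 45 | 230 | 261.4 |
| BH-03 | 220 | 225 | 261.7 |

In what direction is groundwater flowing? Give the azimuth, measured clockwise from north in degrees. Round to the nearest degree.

347°

With h = a·x + b·y + c and BH-01 as origin, the differences give:
  (-200)·a + 30·b = -0.5
  (-25)·a + 25·b = -0.2
Eliminate b (×25 and ×30, subtract): -4250·a = -6.50 → a = ∂h/∂x = +0.001529
Back-substitute: b = ∂h/∂y = -0.006471.
Flow direction (−∇h) has components (-0.001529 E, +0.006471 N).
Azimuth = atan2(E, N) = atan2(-0.001529, +0.006471) = 346.7° ≈ 347°.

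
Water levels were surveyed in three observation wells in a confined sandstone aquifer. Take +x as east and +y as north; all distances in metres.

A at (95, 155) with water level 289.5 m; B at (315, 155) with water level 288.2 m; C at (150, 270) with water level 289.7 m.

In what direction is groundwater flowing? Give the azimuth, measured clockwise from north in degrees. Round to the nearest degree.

Taking A as reference: B−A = (220, 0, -1.3); C−A = (55, 115, +0.2).
Determinant of the coordinate differences = 220·115 − 55·0 = 25300.
∂h/∂x = [(-1.3)·115 − (+0.2)·0] / 25300 = -0.005909
∂h/∂y = [220·(+0.2) − 55·(-1.3)] / 25300 = +0.004565
Flow direction (−∇h) has components (+0.005909 E, -0.004565 N).
Azimuth = atan2(E, N) = atan2(+0.005909, -0.004565) = 127.7° ≈ 128°.

128°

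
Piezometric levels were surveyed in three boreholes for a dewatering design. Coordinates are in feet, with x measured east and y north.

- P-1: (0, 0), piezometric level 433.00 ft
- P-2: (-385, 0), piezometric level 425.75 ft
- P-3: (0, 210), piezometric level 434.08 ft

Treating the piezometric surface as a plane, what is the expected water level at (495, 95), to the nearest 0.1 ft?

∂h/∂x = (425.75 − 433.00) / (-385 − 0) = +0.01883
∂h/∂y = (434.08 − 433.00) / (210 − 0) = +0.005143
h(495, 95) = 433.00 + (+0.01883)·(495) + (+0.005143)·(95) = 433.00 +9.321 +0.489 = 442.810 ft.

442.8 ft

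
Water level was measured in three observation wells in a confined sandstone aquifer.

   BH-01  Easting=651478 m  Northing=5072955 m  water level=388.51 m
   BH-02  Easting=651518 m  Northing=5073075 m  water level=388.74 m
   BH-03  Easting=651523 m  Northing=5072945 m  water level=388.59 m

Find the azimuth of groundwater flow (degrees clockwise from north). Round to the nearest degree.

With h = a·x + b·y + c and BH-01 as origin, the differences give:
  40·a + 120·b = +0.23
  45·a + (-10)·b = +0.08
Eliminate b (×(-10) and ×120, subtract): -5800·a = -11.900 → a = ∂h/∂x = +0.002052
Back-substitute: b = ∂h/∂y = +0.001233.
Flow direction (−∇h) has components (-0.002052 E, -0.001233 N).
Azimuth = atan2(E, N) = atan2(-0.002052, -0.001233) = 239.0° ≈ 239°.

239°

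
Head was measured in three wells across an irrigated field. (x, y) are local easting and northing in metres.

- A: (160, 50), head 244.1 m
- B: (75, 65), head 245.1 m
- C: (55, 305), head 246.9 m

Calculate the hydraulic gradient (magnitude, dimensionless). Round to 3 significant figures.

0.0125

With h = a·x + b·y + c and A as origin, the differences give:
  (-85)·a + 15·b = +1.0
  (-105)·a + 255·b = +2.8
Eliminate b (×255 and ×15, subtract): -20100·a = 213.00 → a = ∂h/∂x = -0.01060
Back-substitute: b = ∂h/∂y = +0.006617.
|∇h| = √(-0.01060² + 0.006617²) = 0.0125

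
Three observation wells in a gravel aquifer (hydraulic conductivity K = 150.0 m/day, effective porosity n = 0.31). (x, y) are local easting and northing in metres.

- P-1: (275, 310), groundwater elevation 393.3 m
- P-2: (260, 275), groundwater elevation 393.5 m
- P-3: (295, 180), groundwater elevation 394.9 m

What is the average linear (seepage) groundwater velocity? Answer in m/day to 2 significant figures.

Taking P-1 as reference: P-2−P-1 = (-15, -35, +0.2); P-3−P-1 = (20, -130, +1.6).
Determinant of the coordinate differences = (-15)·(-130) − 20·(-35) = 2650.
∂h/∂x = [(+0.2)·(-130) − (+1.6)·(-35)] / 2650 = +0.01132
∂h/∂y = [(-15)·(+1.6) − 20·(+0.2)] / 2650 = -0.01057
|∇h| = √(0.01132² + -0.01057²) = 0.01549
Seepage velocity v = K·i/n = 150.0 × 0.01549 / 0.31 = 7.495 m/day.

7.5 m/day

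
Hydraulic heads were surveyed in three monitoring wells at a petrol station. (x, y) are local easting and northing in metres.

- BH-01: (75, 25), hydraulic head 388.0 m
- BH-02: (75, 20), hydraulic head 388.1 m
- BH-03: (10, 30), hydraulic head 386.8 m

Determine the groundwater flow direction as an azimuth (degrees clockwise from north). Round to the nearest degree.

320°

Taking BH-01 as reference: BH-02−BH-01 = (0, -5, +0.1); BH-03−BH-01 = (-65, 5, -1.2).
Determinant of the coordinate differences = 0·5 − (-65)·(-5) = -325.
∂h/∂x = [(+0.1)·5 − (-1.2)·(-5)] / -325 = +0.01692
∂h/∂y = [0·(-1.2) − (-65)·(+0.1)] / -325 = -0.02000
Flow direction (−∇h) has components (-0.01692 E, +0.02000 N).
Azimuth = atan2(E, N) = atan2(-0.01692, +0.02000) = 319.8° ≈ 320°.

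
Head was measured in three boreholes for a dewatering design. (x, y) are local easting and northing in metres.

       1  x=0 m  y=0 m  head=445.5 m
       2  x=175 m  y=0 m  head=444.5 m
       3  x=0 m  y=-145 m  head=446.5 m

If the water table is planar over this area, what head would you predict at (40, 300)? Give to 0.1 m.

443.2 m

∂h/∂x = (444.5 − 445.5) / (175 − 0) = -0.005714
∂h/∂y = (446.5 − 445.5) / (-145 − 0) = -0.006897
h(40, 300) = 445.5 + (-0.005714)·(40) + (-0.006897)·(300) = 445.5 -0.229 -2.069 = 443.202 m.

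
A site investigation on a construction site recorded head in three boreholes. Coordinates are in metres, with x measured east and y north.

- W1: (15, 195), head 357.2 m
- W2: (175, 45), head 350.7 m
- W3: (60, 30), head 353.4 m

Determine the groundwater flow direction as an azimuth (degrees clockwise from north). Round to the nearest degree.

Three-point gradient (reference W1): Δ to W2 = (160, -150, -6.5), Δ to W3 = (45, -165, -3.8).
∂h/∂x = -0.02557, ∂h/∂y = +0.01606 (det = -19650).
Flow direction (−∇h) has components (+0.02557 E, -0.01606 N).
Azimuth = atan2(E, N) = atan2(+0.02557, -0.01606) = 122.1° ≈ 122°.

122°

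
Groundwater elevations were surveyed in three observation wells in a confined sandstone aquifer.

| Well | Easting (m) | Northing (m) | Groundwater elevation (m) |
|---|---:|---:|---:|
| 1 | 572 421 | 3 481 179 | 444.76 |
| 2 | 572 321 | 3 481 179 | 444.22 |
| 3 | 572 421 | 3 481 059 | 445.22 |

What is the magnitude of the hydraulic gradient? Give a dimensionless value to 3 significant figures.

∂h/∂x = (444.22 − 444.76) / (572321 − 572421) = +0.005400
∂h/∂y = (445.22 − 444.76) / (3481059 − 3481179) = -0.003833
|∇h| = √(0.005400² + -0.003833²) = 0.006622

0.00662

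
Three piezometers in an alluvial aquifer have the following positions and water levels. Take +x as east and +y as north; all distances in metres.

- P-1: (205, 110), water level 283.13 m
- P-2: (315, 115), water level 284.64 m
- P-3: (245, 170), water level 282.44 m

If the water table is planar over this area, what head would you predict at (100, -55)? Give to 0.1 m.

285.1 m

Differences from P-1: to P-2 (Δx, Δy, Δh) = (110, 5, +1.51); to P-3 = (40, 60, -0.69).
Solve a·Δx + b·Δy = Δh: det = 110·60 − 40·5 = 6400.
∂h/∂x = [(+1.51)·60 − (-0.69)·5] / 6400 = +0.01470
∂h/∂y = [110·(-0.69) − 40·(+1.51)] / 6400 = -0.02130
h(100, -55) = 283.13 + (+0.01470)·(-105) + (-0.02130)·(-165) = 283.13 -1.543 +3.514 = 285.101 m.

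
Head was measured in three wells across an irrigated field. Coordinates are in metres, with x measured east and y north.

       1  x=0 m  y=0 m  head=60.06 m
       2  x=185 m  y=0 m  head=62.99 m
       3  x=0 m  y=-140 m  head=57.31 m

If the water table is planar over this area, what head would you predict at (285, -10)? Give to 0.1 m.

64.4 m

∂h/∂x = (62.99 − 60.06) / (185 − 0) = +0.01584
∂h/∂y = (57.31 − 60.06) / (-140 − 0) = +0.01964
h(285, -10) = 60.06 + (+0.01584)·(285) + (+0.01964)·(-10) = 60.06 +4.514 -0.196 = 64.377 m.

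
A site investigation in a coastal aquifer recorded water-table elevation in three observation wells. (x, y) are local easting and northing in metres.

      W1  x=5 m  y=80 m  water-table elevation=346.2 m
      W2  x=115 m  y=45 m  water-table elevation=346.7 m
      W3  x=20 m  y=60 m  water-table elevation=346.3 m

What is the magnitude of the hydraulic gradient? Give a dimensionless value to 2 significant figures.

With h = a·x + b·y + c and W1 as origin, the differences give:
  110·a + (-35)·b = +0.5
  15·a + (-20)·b = +0.1
Eliminate b (×(-20) and ×(-35), subtract): -1675·a = -6.50 → a = ∂h/∂x = +0.003881
Back-substitute: b = ∂h/∂y = -0.002090.
|∇h| = √(0.003881² + -0.002090²) = 0.004408

0.0044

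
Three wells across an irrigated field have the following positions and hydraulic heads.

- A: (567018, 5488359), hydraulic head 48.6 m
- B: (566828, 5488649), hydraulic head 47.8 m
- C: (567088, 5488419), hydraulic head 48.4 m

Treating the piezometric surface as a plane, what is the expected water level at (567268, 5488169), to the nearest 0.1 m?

49.1 m

Three-point gradient (reference A): Δ to B = (-190, 290, -0.8), Δ to C = (70, 60, -0.2).
∂h/∂x = -0.0003155, ∂h/∂y = -0.002965 (det = -31700).
h(567268, 5488169) = 48.6 + (-0.0003155)·(250) + (-0.002965)·(-190) = 48.6 -0.079 +0.563 = 49.085 m.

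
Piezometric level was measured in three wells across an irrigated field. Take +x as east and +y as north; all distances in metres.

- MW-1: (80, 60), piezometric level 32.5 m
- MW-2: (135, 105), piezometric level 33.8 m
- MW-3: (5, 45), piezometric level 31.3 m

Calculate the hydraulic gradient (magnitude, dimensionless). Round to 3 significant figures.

0.0183

With h = a·x + b·y + c and MW-1 as origin, the differences give:
  55·a + 45·b = +1.3
  (-75)·a + (-15)·b = -1.2
Eliminate b (×(-15) and ×45, subtract): 2550·a = 34.50 → a = ∂h/∂x = +0.01353
Back-substitute: b = ∂h/∂y = +0.01235.
|∇h| = √(0.01353² + 0.01235²) = 0.01832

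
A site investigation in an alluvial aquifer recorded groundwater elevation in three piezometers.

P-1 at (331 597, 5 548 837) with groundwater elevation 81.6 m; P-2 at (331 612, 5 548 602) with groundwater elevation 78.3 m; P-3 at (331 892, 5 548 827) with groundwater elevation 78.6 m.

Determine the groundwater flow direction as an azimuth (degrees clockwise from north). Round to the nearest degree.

Differences from P-1: to P-2 (Δx, Δy, Δh) = (15, -235, -3.3); to P-3 = (295, -10, -3.0).
Solve a·Δx + b·Δy = Δh: det = 15·(-10) − 295·(-235) = 69175.
∂h/∂x = [(-3.3)·(-10) − (-3.0)·(-235)] / 69175 = -0.009714
∂h/∂y = [15·(-3.0) − 295·(-3.3)] / 69175 = +0.01342
Flow direction (−∇h) has components (+0.009714 E, -0.01342 N).
Azimuth = atan2(E, N) = atan2(+0.009714, -0.01342) = 144.1° ≈ 144°.

144°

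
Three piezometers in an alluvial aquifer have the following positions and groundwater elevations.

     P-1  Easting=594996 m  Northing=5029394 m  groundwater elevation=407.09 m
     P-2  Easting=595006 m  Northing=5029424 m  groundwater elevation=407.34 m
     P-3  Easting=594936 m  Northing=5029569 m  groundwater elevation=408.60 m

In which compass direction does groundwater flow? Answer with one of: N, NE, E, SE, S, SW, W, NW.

S

Taking P-1 as reference: P-2−P-1 = (10, 30, +0.25); P-3−P-1 = (-60, 175, +1.51).
Determinant of the coordinate differences = 10·175 − (-60)·30 = 3550.
∂h/∂x = [(+0.25)·175 − (+1.51)·30] / 3550 = -0.0004366
∂h/∂y = [10·(+1.51) − (-60)·(+0.25)] / 3550 = +0.008479
Flow = −∇h = (+0.0004366 east, -0.008479 north), which points south.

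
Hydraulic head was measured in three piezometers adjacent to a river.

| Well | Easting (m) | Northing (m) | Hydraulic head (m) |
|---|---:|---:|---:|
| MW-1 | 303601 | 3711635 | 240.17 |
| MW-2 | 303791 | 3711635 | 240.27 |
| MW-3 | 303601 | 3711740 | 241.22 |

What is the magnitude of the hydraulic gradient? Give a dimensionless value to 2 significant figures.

0.010

∂h/∂x = (240.27 − 240.17) / (303791 − 303601) = +0.0005263
∂h/∂y = (241.22 − 240.17) / (3711740 − 3711635) = +0.01000
|∇h| = √(0.0005263² + 0.01000²) = 0.01001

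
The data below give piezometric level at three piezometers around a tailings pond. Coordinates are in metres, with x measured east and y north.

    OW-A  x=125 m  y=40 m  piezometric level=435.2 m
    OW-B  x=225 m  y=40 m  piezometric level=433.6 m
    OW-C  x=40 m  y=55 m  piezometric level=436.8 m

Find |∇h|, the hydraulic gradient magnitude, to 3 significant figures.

Differences from OW-A: to OW-B (Δx, Δy, Δh) = (100, 0, -1.6); to OW-C = (-85, 15, +1.6).
Solve a·Δx + b·Δy = Δh: det = 100·15 − (-85)·0 = 1500.
∂h/∂x = [(-1.6)·15 − (+1.6)·0] / 1500 = -0.01600
∂h/∂y = [100·(+1.6) − (-85)·(-1.6)] / 1500 = +0.01600
|∇h| = √(-0.01600² + 0.01600²) = 0.02263

0.0226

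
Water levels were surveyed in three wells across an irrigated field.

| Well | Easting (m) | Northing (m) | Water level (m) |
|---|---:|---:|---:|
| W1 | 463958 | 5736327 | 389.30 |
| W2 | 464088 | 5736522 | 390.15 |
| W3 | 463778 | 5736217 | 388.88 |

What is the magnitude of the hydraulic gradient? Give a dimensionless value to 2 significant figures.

0.0048

Taking W1 as reference: W2−W1 = (130, 195, +0.85); W3−W1 = (-180, -110, -0.42).
Determinant of the coordinate differences = 130·(-110) − (-180)·195 = 20800.
∂h/∂x = [(+0.85)·(-110) − (-0.42)·195] / 20800 = -0.0005577
∂h/∂y = [130·(-0.42) − (-180)·(+0.85)] / 20800 = +0.004731
|∇h| = √(-0.0005577² + 0.004731²) = 0.004764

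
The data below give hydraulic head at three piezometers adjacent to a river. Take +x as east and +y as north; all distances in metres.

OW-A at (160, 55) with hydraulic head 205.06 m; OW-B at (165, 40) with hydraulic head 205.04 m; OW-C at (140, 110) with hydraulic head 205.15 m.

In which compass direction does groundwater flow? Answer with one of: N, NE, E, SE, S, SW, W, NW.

Taking OW-A as reference: OW-B−OW-A = (5, -15, -0.02); OW-C−OW-A = (-20, 55, +0.09).
Solve a·Δx + b·Δy = Δh: det = 5·55 − (-20)·(-15) = -25.
∂h/∂x = [(-0.02)·55 − (+0.09)·(-15)] / -25 = -0.010000
∂h/∂y = [5·(+0.09) − (-20)·(-0.02)] / -25 = -0.002000
Flow = −∇h = (+0.010000 east, +0.002000 north), which points east.

E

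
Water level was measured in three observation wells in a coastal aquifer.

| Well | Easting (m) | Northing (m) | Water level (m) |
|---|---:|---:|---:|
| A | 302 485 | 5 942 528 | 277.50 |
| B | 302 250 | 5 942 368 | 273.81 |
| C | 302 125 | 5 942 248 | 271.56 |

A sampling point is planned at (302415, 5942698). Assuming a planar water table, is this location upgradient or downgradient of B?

upgradient

Taking A as reference: B−A = (-235, -160, -3.69); C−A = (-360, -280, -5.94).
Determinant of the coordinate differences = (-235)·(-280) − (-360)·(-160) = 8200.
∂h/∂x = [(-3.69)·(-280) − (-5.94)·(-160)] / 8200 = +0.01010
∂h/∂y = [(-235)·(-5.94) − (-360)·(-3.69)] / 8200 = +0.008232
Head at (302415, 5942698) = 277.50 + (+0.01010)·(-70) + (+0.008232)·(170) = 278.19 m.
That is higher than the 273.81 m at B, so the point is upgradient.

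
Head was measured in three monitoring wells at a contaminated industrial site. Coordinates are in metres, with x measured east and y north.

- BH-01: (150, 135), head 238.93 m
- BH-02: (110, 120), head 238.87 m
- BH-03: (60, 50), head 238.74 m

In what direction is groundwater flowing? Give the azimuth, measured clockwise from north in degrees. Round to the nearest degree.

With h = a·x + b·y + c and BH-01 as origin, the differences give:
  (-40)·a + (-15)·b = -0.06
  (-90)·a + (-85)·b = -0.19
Eliminate b (×(-85) and ×(-15), subtract): 2050·a = 2.250 → a = ∂h/∂x = +0.001098
Back-substitute: b = ∂h/∂y = +0.001073.
Flow direction (−∇h) has components (-0.001098 E, -0.001073 N).
Azimuth = atan2(E, N) = atan2(-0.001098, -0.001073) = 225.6° ≈ 226°.

226°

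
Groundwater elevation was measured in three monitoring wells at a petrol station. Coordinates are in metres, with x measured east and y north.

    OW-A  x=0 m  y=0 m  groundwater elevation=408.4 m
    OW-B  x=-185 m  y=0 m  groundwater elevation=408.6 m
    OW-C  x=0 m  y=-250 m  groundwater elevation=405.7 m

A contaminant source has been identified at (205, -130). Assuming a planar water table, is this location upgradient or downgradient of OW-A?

downgradient

∂h/∂x = (408.6 − 408.4) / (-185 − 0) = -0.001081
∂h/∂y = (405.7 − 408.4) / (-250 − 0) = +0.01080
Head at (205, -130) = 408.4 + (-0.001081)·(205) + (+0.01080)·(-130) = 406.77 m.
That is lower than the 408.4 m at OW-A, so the point is downgradient.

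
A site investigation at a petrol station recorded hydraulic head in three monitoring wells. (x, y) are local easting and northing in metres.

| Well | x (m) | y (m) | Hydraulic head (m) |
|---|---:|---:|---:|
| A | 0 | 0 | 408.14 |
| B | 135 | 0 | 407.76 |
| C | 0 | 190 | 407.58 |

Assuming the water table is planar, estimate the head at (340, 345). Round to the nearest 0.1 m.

406.2 m

∂h/∂x = (407.76 − 408.14) / (135 − 0) = -0.002815
∂h/∂y = (407.58 − 408.14) / (190 − 0) = -0.002947
h(340, 345) = 408.14 + (-0.002815)·(340) + (-0.002947)·(345) = 408.14 -0.957 -1.017 = 406.166 m.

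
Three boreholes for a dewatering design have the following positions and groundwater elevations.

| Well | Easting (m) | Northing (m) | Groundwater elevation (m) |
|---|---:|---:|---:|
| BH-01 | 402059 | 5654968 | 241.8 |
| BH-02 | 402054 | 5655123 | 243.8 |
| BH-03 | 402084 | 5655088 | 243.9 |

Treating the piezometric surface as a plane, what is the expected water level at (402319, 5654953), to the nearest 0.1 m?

246.6 m

With h = a·x + b·y + c and BH-01 as origin, the differences give:
  (-5)·a + 155·b = +2.0
  25·a + 120·b = +2.1
Eliminate b (×120 and ×155, subtract): -4475·a = -85.50 → a = ∂h/∂x = +0.01911
Back-substitute: b = ∂h/∂y = +0.01352.
h(402319, 5654953) = 241.8 + (+0.01911)·(260) + (+0.01352)·(-15) = 241.8 +4.968 -0.203 = 246.565 m.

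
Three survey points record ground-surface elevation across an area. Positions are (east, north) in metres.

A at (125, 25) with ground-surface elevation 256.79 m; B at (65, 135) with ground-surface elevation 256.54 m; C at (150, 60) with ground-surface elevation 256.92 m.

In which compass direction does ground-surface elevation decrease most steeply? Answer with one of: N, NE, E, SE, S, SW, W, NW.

Taking A as reference: B−A = (-60, 110, -0.25); C−A = (25, 35, +0.13).
Determinant of the coordinate differences = (-60)·35 − 25·110 = -4850.
∂z/∂x = [(-0.25)·35 − (+0.13)·110] / -4850 = +0.004753
∂z/∂y = [(-60)·(+0.13) − 25·(-0.25)] / -4850 = +0.0003196
Steepest decrease is along −∇f = (-0.004753 E, -0.0003196 N) → west.

W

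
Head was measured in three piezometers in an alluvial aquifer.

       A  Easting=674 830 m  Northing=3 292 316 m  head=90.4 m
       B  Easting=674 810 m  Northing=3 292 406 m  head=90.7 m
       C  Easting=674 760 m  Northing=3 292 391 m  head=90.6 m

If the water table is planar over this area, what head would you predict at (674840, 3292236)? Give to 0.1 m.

90.1 m

Differences from A: to B (Δx, Δy, Δh) = (-20, 90, +0.3); to C = (-70, 75, +0.2).
Solve a·Δx + b·Δy = Δh: det = (-20)·75 − (-70)·90 = 4800.
∂h/∂x = [(+0.3)·75 − (+0.2)·90] / 4800 = +0.0009375
∂h/∂y = [(-20)·(+0.2) − (-70)·(+0.3)] / 4800 = +0.003542
h(674840, 3292236) = 90.4 + (+0.0009375)·(10) + (+0.003542)·(-80) = 90.4 +0.009 -0.283 = 90.126 m.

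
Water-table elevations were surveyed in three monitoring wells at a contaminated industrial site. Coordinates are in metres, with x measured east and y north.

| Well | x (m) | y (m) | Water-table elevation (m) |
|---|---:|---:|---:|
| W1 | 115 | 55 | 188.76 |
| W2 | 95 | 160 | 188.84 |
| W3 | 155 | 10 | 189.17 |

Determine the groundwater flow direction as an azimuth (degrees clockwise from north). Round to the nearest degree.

Differences from W1: to W2 (Δx, Δy, Δh) = (-20, 105, +0.08); to W3 = (40, -45, +0.41).
Determinant of the coordinate differences = (-20)·(-45) − 40·105 = -3300.
∂h/∂x = [(+0.08)·(-45) − (+0.41)·105] / -3300 = +0.01414
∂h/∂y = [(-20)·(+0.41) − 40·(+0.08)] / -3300 = +0.003455
Flow direction (−∇h) has components (-0.01414 E, -0.003455 N).
Azimuth = atan2(E, N) = atan2(-0.01414, -0.003455) = 256.3° ≈ 256°.

256°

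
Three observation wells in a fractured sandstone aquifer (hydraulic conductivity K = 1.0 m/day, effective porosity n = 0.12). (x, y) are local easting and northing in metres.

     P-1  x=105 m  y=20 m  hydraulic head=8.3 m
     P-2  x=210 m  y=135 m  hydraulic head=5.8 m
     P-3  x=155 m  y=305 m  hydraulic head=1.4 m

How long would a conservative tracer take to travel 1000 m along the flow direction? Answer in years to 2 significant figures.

Differences from P-1: to P-2 (Δx, Δy, Δh) = (105, 115, -2.5); to P-3 = (50, 285, -6.9).
Solve a·Δx + b·Δy = Δh: det = 105·285 − 50·115 = 24175.
∂h/∂x = [(-2.5)·285 − (-6.9)·115] / 24175 = +0.003351
∂h/∂y = [105·(-6.9) − 50·(-2.5)] / 24175 = -0.02480
|∇h| = √(0.003351² + -0.02480²) = 0.02503
Seepage velocity v = K·i/n = 1.0 × 0.02503 / 0.12 = 0.2086 m/day.
t = 1000 / 0.2086 = 4794 days = 13.1 years.

13 years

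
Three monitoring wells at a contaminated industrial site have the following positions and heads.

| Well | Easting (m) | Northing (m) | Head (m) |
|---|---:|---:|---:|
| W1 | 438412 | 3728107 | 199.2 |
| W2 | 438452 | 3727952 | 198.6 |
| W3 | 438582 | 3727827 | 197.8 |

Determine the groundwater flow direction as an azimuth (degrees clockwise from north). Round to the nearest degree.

133°

Taking W1 as reference: W2−W1 = (40, -155, -0.6); W3−W1 = (170, -280, -1.4).
Determinant of the coordinate differences = 40·(-280) − 170·(-155) = 15150.
∂h/∂x = [(-0.6)·(-280) − (-1.4)·(-155)] / 15150 = -0.003234
∂h/∂y = [40·(-1.4) − 170·(-0.6)] / 15150 = +0.003036
Flow direction (−∇h) has components (+0.003234 E, -0.003036 N).
Azimuth = atan2(E, N) = atan2(+0.003234, -0.003036) = 133.2° ≈ 133°.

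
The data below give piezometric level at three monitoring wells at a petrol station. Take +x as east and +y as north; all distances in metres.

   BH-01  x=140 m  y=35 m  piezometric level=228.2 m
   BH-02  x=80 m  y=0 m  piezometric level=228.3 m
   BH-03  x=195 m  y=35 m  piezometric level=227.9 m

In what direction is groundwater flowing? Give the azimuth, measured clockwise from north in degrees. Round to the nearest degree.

140°

With h = a·x + b·y + c and BH-01 as origin, the differences give:
  (-60)·a + (-35)·b = +0.1
  55·a + 0·b = -0.3
Eliminate b (×0 and ×(-35), subtract): 1925·a = -10.50 → a = ∂h/∂x = -0.005455
Back-substitute: b = ∂h/∂y = +0.006494.
Flow direction (−∇h) has components (+0.005455 E, -0.006494 N).
Azimuth = atan2(E, N) = atan2(+0.005455, -0.006494) = 140.0° ≈ 140°.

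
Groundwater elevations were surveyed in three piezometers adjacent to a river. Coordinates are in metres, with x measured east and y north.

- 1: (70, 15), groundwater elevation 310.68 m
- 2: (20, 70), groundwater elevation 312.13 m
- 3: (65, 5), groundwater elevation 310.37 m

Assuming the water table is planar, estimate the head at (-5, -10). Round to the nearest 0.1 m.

Differences from 1: to 2 (Δx, Δy, Δh) = (-50, 55, +1.45); to 3 = (-5, -10, -0.31).
Determinant of the coordinate differences = (-50)·(-10) − (-5)·55 = 775.
∂h/∂x = [(+1.45)·(-10) − (-0.31)·55] / 775 = +0.003290
∂h/∂y = [(-50)·(-0.31) − (-5)·(+1.45)] / 775 = +0.02935
h(-5, -10) = 310.68 + (+0.003290)·(-75) + (+0.02935)·(-25) = 310.68 -0.247 -0.734 = 309.699 m.

309.7 m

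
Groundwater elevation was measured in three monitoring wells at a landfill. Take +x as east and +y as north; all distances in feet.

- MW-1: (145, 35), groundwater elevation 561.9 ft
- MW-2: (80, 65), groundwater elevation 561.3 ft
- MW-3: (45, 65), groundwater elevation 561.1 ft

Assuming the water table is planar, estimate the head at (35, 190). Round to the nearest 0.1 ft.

560.1 ft

Differences from MW-1: to MW-2 (Δx, Δy, Δh) = (-65, 30, -0.6); to MW-3 = (-100, 30, -0.8).
Solve a·Δx + b·Δy = Δh: det = (-65)·30 − (-100)·30 = 1050.
∂h/∂x = [(-0.6)·30 − (-0.8)·30] / 1050 = +0.005714
∂h/∂y = [(-65)·(-0.8) − (-100)·(-0.6)] / 1050 = -0.007619
h(35, 190) = 561.9 + (+0.005714)·(-110) + (-0.007619)·(155) = 561.9 -0.629 -1.181 = 560.090 ft.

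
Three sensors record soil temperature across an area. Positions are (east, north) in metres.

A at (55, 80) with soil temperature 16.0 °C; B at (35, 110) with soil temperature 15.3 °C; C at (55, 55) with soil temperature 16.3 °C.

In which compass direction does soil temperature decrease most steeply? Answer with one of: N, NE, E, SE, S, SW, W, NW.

Differences from A: to B (Δx, Δy, Δh) = (-20, 30, -0.7); to C = (0, -25, +0.3).
Solve a·Δx + b·Δy = ΔT: det = (-20)·(-25) − 0·30 = 500.
∂T/∂x = [(-0.7)·(-25) − (+0.3)·30] / 500 = +0.01700
∂T/∂y = [(-20)·(+0.3) − 0·(-0.7)] / 500 = -0.01200
Steepest decrease is along −∇f = (-0.01700 E, +0.01200 N) → northwest.

NW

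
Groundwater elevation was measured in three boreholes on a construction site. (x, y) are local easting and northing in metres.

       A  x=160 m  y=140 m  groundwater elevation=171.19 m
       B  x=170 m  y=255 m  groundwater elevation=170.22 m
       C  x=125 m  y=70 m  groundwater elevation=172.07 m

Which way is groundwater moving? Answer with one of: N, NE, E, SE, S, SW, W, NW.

NE

With h = a·x + b·y + c and A as origin, the differences give:
  10·a + 115·b = -0.97
  (-35)·a + (-70)·b = +0.88
Eliminate b (×(-70) and ×115, subtract): 3325·a = -33.300 → a = ∂h/∂x = -0.01002
Back-substitute: b = ∂h/∂y = -0.007564.
Flow = −∇h = (+0.01002 east, +0.007564 north), which points northeast.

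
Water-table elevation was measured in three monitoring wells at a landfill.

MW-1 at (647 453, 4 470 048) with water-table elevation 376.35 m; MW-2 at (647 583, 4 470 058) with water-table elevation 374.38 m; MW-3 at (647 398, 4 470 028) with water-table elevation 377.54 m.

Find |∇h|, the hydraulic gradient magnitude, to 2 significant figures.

Differences from MW-1: to MW-2 (Δx, Δy, Δh) = (130, 10, -1.97); to MW-3 = (-55, -20, +1.19).
Solve a·Δx + b·Δy = Δh: det = 130·(-20) − (-55)·10 = -2050.
∂h/∂x = [(-1.97)·(-20) − (+1.19)·10] / -2050 = -0.01341
∂h/∂y = [130·(+1.19) − (-55)·(-1.97)] / -2050 = -0.02261
|∇h| = √(-0.01341² + -0.02261²) = 0.02629

0.026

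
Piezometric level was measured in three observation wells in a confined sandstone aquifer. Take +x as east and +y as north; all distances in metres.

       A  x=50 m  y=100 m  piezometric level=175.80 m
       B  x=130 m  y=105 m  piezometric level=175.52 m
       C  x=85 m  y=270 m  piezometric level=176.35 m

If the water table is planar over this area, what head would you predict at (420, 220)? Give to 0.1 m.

Differences from A: to B (Δx, Δy, Δh) = (80, 5, -0.28); to C = (35, 170, +0.55).
Solve a·Δx + b·Δy = Δh: det = 80·170 − 35·5 = 13425.
∂h/∂x = [(-0.28)·170 − (+0.55)·5] / 13425 = -0.003750
∂h/∂y = [80·(+0.55) − 35·(-0.28)] / 13425 = +0.004007
h(420, 220) = 175.80 + (-0.003750)·(370) + (+0.004007)·(120) = 175.80 -1.388 +0.481 = 174.893 m.

174.9 m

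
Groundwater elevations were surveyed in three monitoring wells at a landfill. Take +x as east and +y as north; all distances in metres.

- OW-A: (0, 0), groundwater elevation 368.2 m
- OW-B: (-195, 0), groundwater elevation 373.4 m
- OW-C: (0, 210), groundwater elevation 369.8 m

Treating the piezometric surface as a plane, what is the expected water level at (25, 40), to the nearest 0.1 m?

∂h/∂x = (373.4 − 368.2) / (-195 − 0) = -0.02667
∂h/∂y = (369.8 − 368.2) / (210 − 0) = +0.007619
h(25, 40) = 368.2 + (-0.02667)·(25) + (+0.007619)·(40) = 368.2 -0.667 +0.305 = 367.838 m.

367.8 m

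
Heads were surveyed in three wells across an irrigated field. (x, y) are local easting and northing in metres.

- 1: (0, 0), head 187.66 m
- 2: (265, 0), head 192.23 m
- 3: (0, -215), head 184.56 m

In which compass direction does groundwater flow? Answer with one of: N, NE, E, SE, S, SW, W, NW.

SW

∂h/∂x = (192.23 − 187.66) / (265 − 0) = +0.01725
∂h/∂y = (184.56 − 187.66) / (-215 − 0) = +0.01442
Flow = −∇h = (-0.01725 east, -0.01442 north), which points southwest.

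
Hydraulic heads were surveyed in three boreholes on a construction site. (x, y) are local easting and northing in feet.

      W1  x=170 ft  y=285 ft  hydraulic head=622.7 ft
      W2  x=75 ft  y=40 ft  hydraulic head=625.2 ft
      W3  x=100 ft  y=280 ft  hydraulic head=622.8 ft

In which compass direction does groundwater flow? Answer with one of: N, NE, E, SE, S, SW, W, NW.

N

With h = a·x + b·y + c and W1 as origin, the differences give:
  (-95)·a + (-245)·b = +2.5
  (-70)·a + (-5)·b = +0.1
Eliminate b (×(-5) and ×(-245), subtract): -16675·a = 12.00 → a = ∂h/∂x = -0.0007196
Back-substitute: b = ∂h/∂y = -0.009925.
Flow = −∇h = (+0.0007196 east, +0.009925 north), which points north.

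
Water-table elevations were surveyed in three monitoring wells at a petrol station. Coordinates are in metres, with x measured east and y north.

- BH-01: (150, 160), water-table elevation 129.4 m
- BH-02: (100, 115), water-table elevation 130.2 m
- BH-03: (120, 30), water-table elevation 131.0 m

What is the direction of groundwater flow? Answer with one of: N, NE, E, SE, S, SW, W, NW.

Taking BH-01 as reference: BH-02−BH-01 = (-50, -45, +0.8); BH-03−BH-01 = (-30, -130, +1.6).
Solve a·Δx + b·Δy = Δh: det = (-50)·(-130) − (-30)·(-45) = 5150.
∂h/∂x = [(+0.8)·(-130) − (+1.6)·(-45)] / 5150 = -0.006214
∂h/∂y = [(-50)·(+1.6) − (-30)·(+0.8)] / 5150 = -0.01087
Flow = −∇h = (+0.006214 east, +0.01087 north), which points northeast.

NE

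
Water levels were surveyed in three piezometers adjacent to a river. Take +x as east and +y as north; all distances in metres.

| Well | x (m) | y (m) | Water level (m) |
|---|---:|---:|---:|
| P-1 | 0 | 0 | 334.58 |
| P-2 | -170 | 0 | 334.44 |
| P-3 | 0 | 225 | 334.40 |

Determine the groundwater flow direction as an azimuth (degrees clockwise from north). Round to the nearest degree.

∂h/∂x = (334.44 − 334.58) / (-170 − 0) = +0.0008235
∂h/∂y = (334.40 − 334.58) / (225 − 0) = -0.0008000
Flow direction (−∇h) has components (-0.0008235 E, +0.0008000 N).
Azimuth = atan2(E, N) = atan2(-0.0008235, +0.0008000) = 314.2° ≈ 314°.

314°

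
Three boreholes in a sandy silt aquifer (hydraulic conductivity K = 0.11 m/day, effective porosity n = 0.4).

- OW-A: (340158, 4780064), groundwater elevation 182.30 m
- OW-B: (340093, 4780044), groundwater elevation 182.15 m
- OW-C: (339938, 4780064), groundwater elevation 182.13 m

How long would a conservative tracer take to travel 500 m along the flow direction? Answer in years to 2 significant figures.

990 years

Taking OW-A as reference: OW-B−OW-A = (-65, -20, -0.15); OW-C−OW-A = (-220, 0, -0.17).
Solve a·Δx + b·Δy = Δh: det = (-65)·0 − (-220)·(-20) = -4400.
∂h/∂x = [(-0.15)·0 − (-0.17)·(-20)] / -4400 = +0.0007727
∂h/∂y = [(-65)·(-0.17) − (-220)·(-0.15)] / -4400 = +0.004989
|∇h| = √(0.0007727² + 0.004989²) = 0.005048
Seepage velocity v = K·i/n = 0.11 × 0.005048 / 0.4 = 0.001388 m/day.
t = 500 / 0.001388 = 3.602e+05 days = 986 years.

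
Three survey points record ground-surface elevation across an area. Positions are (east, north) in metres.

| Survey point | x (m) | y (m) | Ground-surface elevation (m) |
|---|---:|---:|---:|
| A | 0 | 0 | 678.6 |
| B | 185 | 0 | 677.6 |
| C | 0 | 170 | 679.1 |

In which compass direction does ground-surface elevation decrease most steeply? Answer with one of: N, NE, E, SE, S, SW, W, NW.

∂z/∂x = (677.6 − 678.6) / (185 − 0) = -0.005405
∂z/∂y = (679.1 − 678.6) / (170 − 0) = +0.002941
Steepest decrease is along −∇f = (+0.005405 E, -0.002941 N) → southeast.

SE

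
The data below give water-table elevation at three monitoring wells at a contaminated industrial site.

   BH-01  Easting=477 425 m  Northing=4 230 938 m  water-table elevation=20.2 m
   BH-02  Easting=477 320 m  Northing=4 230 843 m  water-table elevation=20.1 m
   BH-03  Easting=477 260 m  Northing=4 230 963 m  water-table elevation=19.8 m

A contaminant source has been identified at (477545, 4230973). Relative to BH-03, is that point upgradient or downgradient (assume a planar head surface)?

Taking BH-01 as reference: BH-02−BH-01 = (-105, -95, -0.1); BH-03−BH-01 = (-165, 25, -0.4).
Solve a·Δx + b·Δy = Δh: det = (-105)·25 − (-165)·(-95) = -18300.
∂h/∂x = [(-0.1)·25 − (-0.4)·(-95)] / -18300 = +0.002213
∂h/∂y = [(-105)·(-0.4) − (-165)·(-0.1)] / -18300 = -0.001393
Head at (477545, 4230973) = 20.2 + (+0.002213)·(120) + (-0.001393)·(35) = 20.42 m.
That is higher than the 19.8 m at BH-03, so the point is upgradient.

upgradient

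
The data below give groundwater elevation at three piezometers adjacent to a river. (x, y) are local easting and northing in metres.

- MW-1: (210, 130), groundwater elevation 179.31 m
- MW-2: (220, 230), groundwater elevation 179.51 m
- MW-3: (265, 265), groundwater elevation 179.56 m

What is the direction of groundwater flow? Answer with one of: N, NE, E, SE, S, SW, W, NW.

S

Taking MW-1 as reference: MW-2−MW-1 = (10, 100, +0.20); MW-3−MW-1 = (55, 135, +0.25).
Solve a·Δx + b·Δy = Δh: det = 10·135 − 55·100 = -4150.
∂h/∂x = [(+0.20)·135 − (+0.25)·100] / -4150 = -0.0004819
∂h/∂y = [10·(+0.25) − 55·(+0.20)] / -4150 = +0.002048
Flow = −∇h = (+0.0004819 east, -0.002048 north), which points south.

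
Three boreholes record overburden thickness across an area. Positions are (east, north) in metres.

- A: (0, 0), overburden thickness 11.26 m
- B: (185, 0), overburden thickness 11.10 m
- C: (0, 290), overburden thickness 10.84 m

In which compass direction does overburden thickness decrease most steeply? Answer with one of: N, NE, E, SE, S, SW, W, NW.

∂d/∂x = (11.10 − 11.26) / (185 − 0) = -0.0008649
∂d/∂y = (10.84 − 11.26) / (290 − 0) = -0.001448
Steepest decrease is along −∇f = (+0.0008649 E, +0.001448 N) → northeast.

NE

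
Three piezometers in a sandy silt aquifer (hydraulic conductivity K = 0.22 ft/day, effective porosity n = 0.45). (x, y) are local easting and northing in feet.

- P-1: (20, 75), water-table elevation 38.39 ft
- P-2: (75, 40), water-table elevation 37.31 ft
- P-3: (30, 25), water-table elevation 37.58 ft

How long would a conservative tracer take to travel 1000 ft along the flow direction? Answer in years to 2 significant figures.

320 years

Taking P-1 as reference: P-2−P-1 = (55, -35, -1.08); P-3−P-1 = (10, -50, -0.81).
Solve a·Δx + b·Δy = Δh: det = 55·(-50) − 10·(-35) = -2400.
∂h/∂x = [(-1.08)·(-50) − (-0.81)·(-35)] / -2400 = -0.01069
∂h/∂y = [55·(-0.81) − 10·(-1.08)] / -2400 = +0.01406
|∇h| = √(-0.01069² + 0.01406²) = 0.01766
Seepage velocity v = K·i/n = 0.22 × 0.01766 / 0.45 = 0.008634 ft/day.
t = 1000 / 0.008634 = 1.158e+05 days = 317 years.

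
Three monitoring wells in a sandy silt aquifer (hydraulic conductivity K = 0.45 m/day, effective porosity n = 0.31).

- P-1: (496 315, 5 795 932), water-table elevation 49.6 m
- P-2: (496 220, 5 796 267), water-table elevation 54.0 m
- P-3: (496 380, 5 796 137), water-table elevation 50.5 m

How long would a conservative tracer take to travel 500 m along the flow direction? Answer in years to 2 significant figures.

55 years

With h = a·x + b·y + c and P-1 as origin, the differences give:
  (-95)·a + 335·b = +4.4
  65·a + 205·b = +0.9
Eliminate b (×205 and ×335, subtract): -41250·a = 600.50 → a = ∂h/∂x = -0.01456
Back-substitute: b = ∂h/∂y = +0.009006.
|∇h| = √(-0.01456² + 0.009006²) = 0.01712
Seepage velocity v = K·i/n = 0.45 × 0.01712 / 0.31 = 0.02485 m/day.
t = 500 / 0.02485 = 2.012e+04 days = 55.1 years.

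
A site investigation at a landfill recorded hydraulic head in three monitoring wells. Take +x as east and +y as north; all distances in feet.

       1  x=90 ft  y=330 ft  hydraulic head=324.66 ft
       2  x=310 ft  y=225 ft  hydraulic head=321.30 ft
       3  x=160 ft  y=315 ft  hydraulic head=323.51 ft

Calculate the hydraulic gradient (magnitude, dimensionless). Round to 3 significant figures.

Three-point gradient (reference 1): Δ to 2 = (220, -105, -3.36), Δ to 3 = (70, -15, -1.15).
∂h/∂x = -0.01737, ∂h/∂y = -0.004395 (det = 4050).
|∇h| = √(-0.01737² + -0.004395²) = 0.01792

0.0179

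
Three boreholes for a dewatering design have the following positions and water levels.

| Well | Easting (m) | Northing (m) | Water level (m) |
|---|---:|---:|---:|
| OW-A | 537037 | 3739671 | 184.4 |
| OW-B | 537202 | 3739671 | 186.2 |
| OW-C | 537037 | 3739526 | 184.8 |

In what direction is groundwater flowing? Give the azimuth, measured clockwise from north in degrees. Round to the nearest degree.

284°

∂h/∂x = (186.2 − 184.4) / (537202 − 537037) = +0.01091
∂h/∂y = (184.8 − 184.4) / (3739526 − 3739671) = -0.002759
Flow direction (−∇h) has components (-0.01091 E, +0.002759 N).
Azimuth = atan2(E, N) = atan2(-0.01091, +0.002759) = 284.2° ≈ 284°.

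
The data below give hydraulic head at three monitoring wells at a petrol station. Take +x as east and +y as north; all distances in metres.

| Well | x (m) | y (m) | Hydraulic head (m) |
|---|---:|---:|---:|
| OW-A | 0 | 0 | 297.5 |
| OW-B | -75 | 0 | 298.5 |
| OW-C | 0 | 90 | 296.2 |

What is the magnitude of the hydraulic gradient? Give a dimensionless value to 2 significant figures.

∂h/∂x = (298.5 − 297.5) / (-75 − 0) = -0.01333
∂h/∂y = (296.2 − 297.5) / (90 − 0) = -0.01444
|∇h| = √(-0.01333² + -0.01444²) = 0.01965

0.020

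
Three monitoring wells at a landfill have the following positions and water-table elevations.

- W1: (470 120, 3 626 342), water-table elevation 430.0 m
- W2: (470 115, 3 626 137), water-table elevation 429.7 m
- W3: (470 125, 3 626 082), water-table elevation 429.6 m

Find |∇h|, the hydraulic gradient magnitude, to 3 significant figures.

With h = a·x + b·y + c and W1 as origin, the differences give:
  (-5)·a + (-205)·b = -0.3
  5·a + (-260)·b = -0.4
Eliminate b (×(-260) and ×(-205), subtract): 2325·a = -4.00 → a = ∂h/∂x = -0.001720
Back-substitute: b = ∂h/∂y = +0.001505.
|∇h| = √(-0.001720² + 0.001505²) = 0.002285

0.00229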